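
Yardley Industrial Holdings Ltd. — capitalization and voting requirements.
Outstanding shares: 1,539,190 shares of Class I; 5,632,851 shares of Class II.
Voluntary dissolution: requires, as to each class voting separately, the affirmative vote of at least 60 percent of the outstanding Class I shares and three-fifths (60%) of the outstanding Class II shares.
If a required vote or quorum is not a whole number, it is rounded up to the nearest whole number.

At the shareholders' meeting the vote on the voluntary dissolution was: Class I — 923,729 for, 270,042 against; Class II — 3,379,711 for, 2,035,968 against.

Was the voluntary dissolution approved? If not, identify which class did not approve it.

Class I: 3/5 of 1539190 = 923514; 923,514 required, 923,729 in favor — approved.
Class II: 3/5 of 5632851 = 3379710.60, rounded up to 3379711; 3,379,711 required, 3,379,711 in favor — approved.

Approved — every class gave the required vote.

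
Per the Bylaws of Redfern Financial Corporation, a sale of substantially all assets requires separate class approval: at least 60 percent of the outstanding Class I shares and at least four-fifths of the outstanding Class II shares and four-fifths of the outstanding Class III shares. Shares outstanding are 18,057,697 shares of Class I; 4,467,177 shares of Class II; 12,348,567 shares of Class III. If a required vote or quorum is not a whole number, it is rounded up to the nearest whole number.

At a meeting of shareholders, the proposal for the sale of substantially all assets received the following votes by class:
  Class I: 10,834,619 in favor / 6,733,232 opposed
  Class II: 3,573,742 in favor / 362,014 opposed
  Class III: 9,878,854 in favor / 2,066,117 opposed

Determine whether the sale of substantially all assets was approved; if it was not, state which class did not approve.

Approved — every class gave the required vote.

Class I: 3/5 of 18057697 = 10834618.20, rounded up to 10834619; 10,834,619 required, 10,834,619 in favor — approved.
Class II: 4/5 of 4467177 = 3573741.60, rounded up to 3573742; 3,573,742 required, 3,573,742 in favor — approved.
Class III: 4/5 of 12348567 = 9878853.60, rounded up to 9878854; 9,878,854 required, 9,878,854 in favor — approved.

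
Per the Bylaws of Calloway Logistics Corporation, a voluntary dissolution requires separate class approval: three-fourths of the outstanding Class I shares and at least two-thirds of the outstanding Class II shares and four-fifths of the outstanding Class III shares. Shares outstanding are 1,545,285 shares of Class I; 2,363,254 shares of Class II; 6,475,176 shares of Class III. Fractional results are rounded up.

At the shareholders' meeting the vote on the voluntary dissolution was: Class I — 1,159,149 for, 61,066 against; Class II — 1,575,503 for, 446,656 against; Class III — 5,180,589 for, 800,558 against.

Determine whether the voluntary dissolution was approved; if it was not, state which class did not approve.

Class I: 3/4 of 1545285 = 1158963.75, rounded up to 1158964; 1,158,964 required, 1,159,149 in favor — approved.
Class II: 2/3 of 2363254 = 1575502.67, rounded up to 1575503; 1,575,503 required, 1,575,503 in favor — approved.
Class III: 4/5 of 6475176 = 5180140.80, rounded up to 5180141; 5,180,141 required, 5,180,589 in favor — approved.

Approved — every class gave the required vote.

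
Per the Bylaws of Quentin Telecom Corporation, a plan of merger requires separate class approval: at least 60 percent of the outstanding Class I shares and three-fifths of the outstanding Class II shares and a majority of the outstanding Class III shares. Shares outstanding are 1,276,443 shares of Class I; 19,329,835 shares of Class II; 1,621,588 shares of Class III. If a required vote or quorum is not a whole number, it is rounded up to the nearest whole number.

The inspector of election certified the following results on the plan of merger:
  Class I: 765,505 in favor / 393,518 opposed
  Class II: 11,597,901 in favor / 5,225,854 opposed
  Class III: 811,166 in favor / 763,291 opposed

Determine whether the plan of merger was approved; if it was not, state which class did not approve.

Not approved — the Class I shares did not give the required vote.

Class I: 3/5 of 1276443 = 765865.80, rounded up to 765866; 765,866 required, 765,505 in favor — not approved.
Class II: 3/5 of 19329835 = 11597901; 11,597,901 required, 11,597,901 in favor — approved.
Class III: a majority of 1621588 is 810795; 810,795 required, 811,166 in favor — approved.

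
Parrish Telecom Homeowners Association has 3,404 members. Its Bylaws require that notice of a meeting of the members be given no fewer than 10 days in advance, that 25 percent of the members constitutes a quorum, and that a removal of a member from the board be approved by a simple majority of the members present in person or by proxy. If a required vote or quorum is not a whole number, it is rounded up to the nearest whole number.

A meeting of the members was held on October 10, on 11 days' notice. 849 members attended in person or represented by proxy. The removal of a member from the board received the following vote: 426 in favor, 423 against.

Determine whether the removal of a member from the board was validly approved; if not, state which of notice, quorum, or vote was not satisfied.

Notice: 11 days given; 10 required. Satisfied.
Quorum: 25% of 3,404 = 851; 849 present. Not satisfied.
Vote: requires a majority of those present (849); a majority of 849 is 425, so 425 needed; 426 in favor. Satisfied.

Invalid — quorum requirement not satisfied.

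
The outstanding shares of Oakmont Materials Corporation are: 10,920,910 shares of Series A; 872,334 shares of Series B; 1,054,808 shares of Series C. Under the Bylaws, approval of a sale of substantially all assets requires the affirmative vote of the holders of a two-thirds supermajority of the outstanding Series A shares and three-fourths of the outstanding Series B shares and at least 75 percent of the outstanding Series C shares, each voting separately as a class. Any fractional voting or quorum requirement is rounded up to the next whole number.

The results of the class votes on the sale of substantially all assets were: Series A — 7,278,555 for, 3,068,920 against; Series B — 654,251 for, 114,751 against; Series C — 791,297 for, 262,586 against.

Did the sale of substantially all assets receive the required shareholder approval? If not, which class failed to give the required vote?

Not approved — the Series A shares did not give the required vote.

Series A: 2/3 of 10920910 = 7280606.67, rounded up to 7280607; 7,280,607 required, 7,278,555 in favor — not approved.
Series B: 3/4 of 872334 = 654250.50, rounded up to 654251; 654,251 required, 654,251 in favor — approved.
Series C: 3/4 of 1054808 = 791106; 791,106 required, 791,297 in favor — approved.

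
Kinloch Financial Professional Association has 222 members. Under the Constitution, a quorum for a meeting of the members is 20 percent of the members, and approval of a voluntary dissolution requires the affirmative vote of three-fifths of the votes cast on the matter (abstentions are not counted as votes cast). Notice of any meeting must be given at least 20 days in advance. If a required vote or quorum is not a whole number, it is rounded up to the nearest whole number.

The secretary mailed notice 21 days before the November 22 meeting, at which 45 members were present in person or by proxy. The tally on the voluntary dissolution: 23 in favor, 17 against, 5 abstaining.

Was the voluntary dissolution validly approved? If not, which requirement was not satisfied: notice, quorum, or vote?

Notice: 21 days given; 20 required. Satisfied.
Quorum: 20% of 222 = 44.40, rounded up to 45; 45 present. Satisfied.
Vote: requires three-fifths of the votes cast (45 − 5 abstaining = 40); 3/5 of 40 = 24, so 24 needed; 23 in favor. Not satisfied.

Invalid — vote requirement not satisfied.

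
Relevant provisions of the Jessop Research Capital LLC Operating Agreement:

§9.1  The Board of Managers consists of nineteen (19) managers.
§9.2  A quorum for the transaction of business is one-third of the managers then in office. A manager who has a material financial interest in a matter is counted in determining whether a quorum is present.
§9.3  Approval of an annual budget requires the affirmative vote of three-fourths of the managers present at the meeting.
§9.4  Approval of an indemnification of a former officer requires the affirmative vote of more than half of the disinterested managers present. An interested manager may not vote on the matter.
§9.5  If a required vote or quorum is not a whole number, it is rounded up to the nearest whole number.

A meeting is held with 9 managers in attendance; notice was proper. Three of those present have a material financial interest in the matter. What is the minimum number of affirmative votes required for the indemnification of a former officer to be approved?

The indemnification of a former officer requires a majority of the disinterested managers present (9 − 3 = 6).
A majority of 6 is 4.

4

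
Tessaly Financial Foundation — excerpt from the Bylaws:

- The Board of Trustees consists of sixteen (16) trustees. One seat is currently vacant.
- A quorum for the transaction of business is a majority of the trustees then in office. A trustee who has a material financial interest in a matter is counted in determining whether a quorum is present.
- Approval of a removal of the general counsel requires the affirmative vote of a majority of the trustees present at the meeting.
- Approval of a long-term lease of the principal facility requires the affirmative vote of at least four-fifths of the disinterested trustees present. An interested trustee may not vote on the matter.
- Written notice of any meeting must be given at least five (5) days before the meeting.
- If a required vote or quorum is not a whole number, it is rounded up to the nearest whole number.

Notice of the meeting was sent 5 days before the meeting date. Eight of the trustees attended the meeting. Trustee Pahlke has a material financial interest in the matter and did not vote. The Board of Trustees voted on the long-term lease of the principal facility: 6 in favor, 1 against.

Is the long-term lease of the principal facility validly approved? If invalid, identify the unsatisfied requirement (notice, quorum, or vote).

Valid — all requirements satisfied.

Notice: 5 days given; 5 required (5 ≥ 5). Satisfied.
Quorum: 8 present (interested trustees count toward quorum); quorum is 8. Satisfied.
Vote: the long-term lease of the principal facility requires four-fifths of the disinterested trustees present (8 − 1 = 7). 4/5 of 7 = 5.60, rounded up to 6, so 6 affirmative votes are needed; 6 voted in favor. Satisfied.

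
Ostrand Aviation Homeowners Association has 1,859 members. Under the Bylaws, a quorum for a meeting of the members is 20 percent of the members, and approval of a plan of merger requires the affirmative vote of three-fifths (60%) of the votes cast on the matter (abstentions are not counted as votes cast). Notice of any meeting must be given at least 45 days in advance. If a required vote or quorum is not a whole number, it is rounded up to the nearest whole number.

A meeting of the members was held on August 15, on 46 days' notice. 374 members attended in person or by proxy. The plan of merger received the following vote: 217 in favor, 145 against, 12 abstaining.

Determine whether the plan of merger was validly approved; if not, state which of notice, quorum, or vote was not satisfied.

Invalid — vote requirement not satisfied.

Notice: 46 days given; 45 required. Satisfied.
Quorum: 20% of 1,859 = 371.80, rounded up to 372; 374 present. Satisfied.
Vote: requires three-fifths of the votes cast (374 − 12 abstaining = 362); 3/5 of 362 = 217.20, rounded up to 218, so 218 needed; 217 in favor. Not satisfied.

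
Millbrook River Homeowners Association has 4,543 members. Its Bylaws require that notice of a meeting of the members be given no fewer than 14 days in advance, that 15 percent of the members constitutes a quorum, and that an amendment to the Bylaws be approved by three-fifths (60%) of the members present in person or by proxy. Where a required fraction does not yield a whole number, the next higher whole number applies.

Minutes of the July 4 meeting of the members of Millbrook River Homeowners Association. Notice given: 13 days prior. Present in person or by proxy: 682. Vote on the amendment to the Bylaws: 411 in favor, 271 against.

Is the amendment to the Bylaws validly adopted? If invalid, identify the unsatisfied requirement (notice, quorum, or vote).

Invalid — notice requirement not satisfied.

Notice: 13 days given; 14 required. Not satisfied.
Quorum: 15% of 4,543 = 681.45, rounded up to 682; 682 present. Satisfied.
Vote: requires three-fifths of those present (682); 3/5 of 682 = 409.20, rounded up to 410, so 410 needed; 411 in favor. Satisfied.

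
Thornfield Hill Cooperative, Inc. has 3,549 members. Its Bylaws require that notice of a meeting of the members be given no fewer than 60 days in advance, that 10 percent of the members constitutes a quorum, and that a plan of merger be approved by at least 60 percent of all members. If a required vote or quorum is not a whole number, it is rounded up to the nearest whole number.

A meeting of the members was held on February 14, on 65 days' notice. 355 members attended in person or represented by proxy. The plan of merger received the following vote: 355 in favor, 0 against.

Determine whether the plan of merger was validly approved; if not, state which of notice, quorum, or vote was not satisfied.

Invalid — vote requirement not satisfied.

Notice: 65 days given; 60 required. Satisfied.
Quorum: 10% of 3,549 = 354.90, rounded up to 355; 355 present. Satisfied.
Vote: requires three-fifths of all members (3,549); 3/5 of 3549 = 2129.40, rounded up to 2130, so 2,130 needed; 355 in favor. Not satisfied.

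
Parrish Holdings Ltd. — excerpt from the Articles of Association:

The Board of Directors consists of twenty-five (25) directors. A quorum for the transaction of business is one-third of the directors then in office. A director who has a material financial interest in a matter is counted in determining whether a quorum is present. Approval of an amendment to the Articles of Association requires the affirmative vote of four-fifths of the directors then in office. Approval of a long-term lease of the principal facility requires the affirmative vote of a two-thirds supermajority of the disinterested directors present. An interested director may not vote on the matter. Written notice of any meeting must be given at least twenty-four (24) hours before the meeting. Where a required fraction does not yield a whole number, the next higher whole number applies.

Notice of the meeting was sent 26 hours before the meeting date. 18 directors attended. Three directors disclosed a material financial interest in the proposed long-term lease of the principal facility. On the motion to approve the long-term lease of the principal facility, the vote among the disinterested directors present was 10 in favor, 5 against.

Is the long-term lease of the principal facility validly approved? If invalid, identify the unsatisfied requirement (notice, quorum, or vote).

Valid — all requirements satisfied.

Notice: 26 hours given; 24 required (26 ≥ 24). Satisfied.
Quorum: 18 present (interested directors count toward quorum); quorum is 9. Satisfied.
Vote: the long-term lease of the principal facility requires two-thirds of the disinterested directors present (18 − 3 = 15). 2/3 of 15 = 10, so 10 affirmative votes are needed; 10 voted in favor. Satisfied.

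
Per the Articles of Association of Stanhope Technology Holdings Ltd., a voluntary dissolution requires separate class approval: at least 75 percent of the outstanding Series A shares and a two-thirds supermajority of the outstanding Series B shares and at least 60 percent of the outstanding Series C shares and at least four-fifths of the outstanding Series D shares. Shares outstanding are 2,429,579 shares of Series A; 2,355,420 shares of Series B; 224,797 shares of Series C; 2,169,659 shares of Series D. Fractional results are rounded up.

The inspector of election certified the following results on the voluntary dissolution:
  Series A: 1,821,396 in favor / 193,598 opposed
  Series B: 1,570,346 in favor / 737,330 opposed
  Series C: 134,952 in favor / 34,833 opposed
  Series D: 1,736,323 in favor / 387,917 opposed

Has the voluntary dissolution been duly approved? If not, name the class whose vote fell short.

Not approved — the Series A shares did not give the required vote.

Series A: 3/4 of 2429579 = 1822184.25, rounded up to 1822185; 1,822,185 required, 1,821,396 in favor — not approved.
Series B: 2/3 of 2355420 = 1570280; 1,570,280 required, 1,570,346 in favor — approved.
Series C: 3/5 of 224797 = 134878.20, rounded up to 134879; 134,879 required, 134,952 in favor — approved.
Series D: 4/5 of 2169659 = 1735727.20, rounded up to 1735728; 1,735,728 required, 1,736,323 in favor — approved.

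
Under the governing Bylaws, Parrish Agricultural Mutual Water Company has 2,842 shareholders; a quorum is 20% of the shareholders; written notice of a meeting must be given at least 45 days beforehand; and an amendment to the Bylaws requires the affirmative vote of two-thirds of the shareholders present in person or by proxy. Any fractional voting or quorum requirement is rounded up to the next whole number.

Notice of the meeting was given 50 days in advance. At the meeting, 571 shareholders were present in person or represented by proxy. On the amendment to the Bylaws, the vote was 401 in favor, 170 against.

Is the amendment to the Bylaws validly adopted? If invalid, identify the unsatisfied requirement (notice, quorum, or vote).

Valid — all requirements satisfied.

Notice: 50 days given; 45 required. Satisfied.
Quorum: 20% of 2,842 = 568.40, rounded up to 569; 571 present. Satisfied.
Vote: requires two-thirds of those present (571); 2/3 of 571 = 380.67, rounded up to 381, so 381 needed; 401 in favor. Satisfied.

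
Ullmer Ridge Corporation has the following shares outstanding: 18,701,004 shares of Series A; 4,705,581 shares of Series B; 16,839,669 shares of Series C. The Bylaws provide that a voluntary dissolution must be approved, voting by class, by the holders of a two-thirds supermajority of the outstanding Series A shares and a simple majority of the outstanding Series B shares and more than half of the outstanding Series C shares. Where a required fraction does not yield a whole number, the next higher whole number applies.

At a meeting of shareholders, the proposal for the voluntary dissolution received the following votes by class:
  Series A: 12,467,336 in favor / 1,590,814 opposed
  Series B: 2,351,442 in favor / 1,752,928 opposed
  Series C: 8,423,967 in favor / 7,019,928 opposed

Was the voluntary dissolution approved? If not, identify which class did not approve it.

Series A: 2/3 of 18701004 = 12467336; 12,467,336 required, 12,467,336 in favor — approved.
Series B: a majority of 4705581 is 2352791; 2,352,791 required, 2,351,442 in favor — not approved.
Series C: a majority of 16839669 is 8419835; 8,419,835 required, 8,423,967 in favor — approved.

Not approved — the Series B shares did not give the required vote.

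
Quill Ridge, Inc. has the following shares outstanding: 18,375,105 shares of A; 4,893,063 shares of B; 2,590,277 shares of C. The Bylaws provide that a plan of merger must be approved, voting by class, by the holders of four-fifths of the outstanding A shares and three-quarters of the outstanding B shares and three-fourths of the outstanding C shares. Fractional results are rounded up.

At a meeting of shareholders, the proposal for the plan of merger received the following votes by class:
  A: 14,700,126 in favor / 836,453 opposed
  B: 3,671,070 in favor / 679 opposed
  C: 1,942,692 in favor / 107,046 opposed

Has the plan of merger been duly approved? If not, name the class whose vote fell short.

A: 4/5 of 18375105 = 14700084; 14,700,084 required, 14,700,126 in favor — approved.
B: 3/4 of 4893063 = 3669797.25, rounded up to 3669798; 3,669,798 required, 3,671,070 in favor — approved.
C: 3/4 of 2590277 = 1942707.75, rounded up to 1942708; 1,942,708 required, 1,942,692 in favor — not approved.

Not approved — the C shares did not give the required vote.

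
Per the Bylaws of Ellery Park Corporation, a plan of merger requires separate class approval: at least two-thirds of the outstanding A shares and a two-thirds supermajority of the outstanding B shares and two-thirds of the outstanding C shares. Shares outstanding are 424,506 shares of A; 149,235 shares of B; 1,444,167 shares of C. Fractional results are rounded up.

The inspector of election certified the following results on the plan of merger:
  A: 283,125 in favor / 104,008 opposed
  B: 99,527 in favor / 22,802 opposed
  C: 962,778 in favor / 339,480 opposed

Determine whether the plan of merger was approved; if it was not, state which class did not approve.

Approved — every class gave the required vote.

A: 2/3 of 424506 = 283004; 283,004 required, 283,125 in favor — approved.
B: 2/3 of 149235 = 99490; 99,490 required, 99,527 in favor — approved.
C: 2/3 of 1444167 = 962778; 962,778 required, 962,778 in favor — approved.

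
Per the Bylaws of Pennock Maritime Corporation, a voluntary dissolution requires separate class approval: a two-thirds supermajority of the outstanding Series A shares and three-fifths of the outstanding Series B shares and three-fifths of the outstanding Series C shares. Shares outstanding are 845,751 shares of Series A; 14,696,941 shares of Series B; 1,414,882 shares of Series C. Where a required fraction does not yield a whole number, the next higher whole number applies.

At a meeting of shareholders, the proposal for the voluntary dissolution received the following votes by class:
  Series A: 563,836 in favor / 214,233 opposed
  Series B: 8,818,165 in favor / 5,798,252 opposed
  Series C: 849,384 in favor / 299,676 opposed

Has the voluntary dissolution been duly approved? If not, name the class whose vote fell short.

Series A: 2/3 of 845751 = 563834; 563,834 required, 563,836 in favor — approved.
Series B: 3/5 of 14696941 = 8818164.60, rounded up to 8818165; 8,818,165 required, 8,818,165 in favor — approved.
Series C: 3/5 of 1414882 = 848929.20, rounded up to 848930; 848,930 required, 849,384 in favor — approved.

Approved — every class gave the required vote.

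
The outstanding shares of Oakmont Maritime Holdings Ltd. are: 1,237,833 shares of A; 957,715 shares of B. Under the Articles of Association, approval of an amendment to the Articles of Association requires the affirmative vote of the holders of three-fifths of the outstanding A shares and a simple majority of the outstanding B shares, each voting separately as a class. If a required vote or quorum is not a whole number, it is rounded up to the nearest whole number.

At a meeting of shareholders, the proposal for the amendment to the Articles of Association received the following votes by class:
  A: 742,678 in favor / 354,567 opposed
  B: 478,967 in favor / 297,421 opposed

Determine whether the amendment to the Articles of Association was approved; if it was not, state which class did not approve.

A: 3/5 of 1237833 = 742699.80, rounded up to 742700; 742,700 required, 742,678 in favor — not approved.
B: a majority of 957715 is 478858; 478,858 required, 478,967 in favor — approved.

Not approved — the A shares did not give the required vote.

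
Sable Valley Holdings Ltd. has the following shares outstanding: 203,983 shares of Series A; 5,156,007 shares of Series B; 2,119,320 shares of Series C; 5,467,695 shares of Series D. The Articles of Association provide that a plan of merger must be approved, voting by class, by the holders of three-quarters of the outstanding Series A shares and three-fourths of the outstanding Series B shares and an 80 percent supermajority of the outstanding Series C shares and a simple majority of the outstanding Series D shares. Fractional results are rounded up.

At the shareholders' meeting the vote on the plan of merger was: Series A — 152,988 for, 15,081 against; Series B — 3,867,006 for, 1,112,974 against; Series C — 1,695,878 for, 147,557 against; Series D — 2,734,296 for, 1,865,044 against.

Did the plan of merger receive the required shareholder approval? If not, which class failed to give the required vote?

Approved — every class gave the required vote.

Series A: 3/4 of 203983 = 152987.25, rounded up to 152988; 152,988 required, 152,988 in favor — approved.
Series B: 3/4 of 5156007 = 3867005.25, rounded up to 3867006; 3,867,006 required, 3,867,006 in favor — approved.
Series C: 4/5 of 2119320 = 1695456; 1,695,456 required, 1,695,878 in favor — approved.
Series D: a majority of 5467695 is 2733848; 2,733,848 required, 2,734,296 in favor — approved.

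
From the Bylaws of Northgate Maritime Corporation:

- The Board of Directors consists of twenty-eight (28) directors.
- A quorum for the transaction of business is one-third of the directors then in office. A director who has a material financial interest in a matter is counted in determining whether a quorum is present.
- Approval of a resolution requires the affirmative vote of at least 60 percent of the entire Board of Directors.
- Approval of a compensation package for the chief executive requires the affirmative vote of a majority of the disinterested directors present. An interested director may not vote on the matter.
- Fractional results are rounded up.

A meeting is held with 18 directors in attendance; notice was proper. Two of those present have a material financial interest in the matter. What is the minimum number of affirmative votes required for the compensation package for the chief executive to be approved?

9

The compensation package for the chief executive requires a majority of the disinterested directors present (18 − 2 = 16).
A majority of 16 is 9.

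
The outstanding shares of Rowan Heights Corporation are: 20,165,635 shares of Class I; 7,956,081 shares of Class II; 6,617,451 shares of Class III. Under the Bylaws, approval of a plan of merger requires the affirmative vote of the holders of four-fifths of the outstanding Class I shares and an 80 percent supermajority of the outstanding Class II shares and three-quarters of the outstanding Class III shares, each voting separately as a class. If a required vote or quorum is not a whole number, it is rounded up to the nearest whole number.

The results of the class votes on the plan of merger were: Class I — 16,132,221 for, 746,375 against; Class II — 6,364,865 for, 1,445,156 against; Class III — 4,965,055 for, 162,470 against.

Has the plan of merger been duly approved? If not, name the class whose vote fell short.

Class I: 4/5 of 20165635 = 16132508; 16,132,508 required, 16,132,221 in favor — not approved.
Class II: 4/5 of 7956081 = 6364864.80, rounded up to 6364865; 6,364,865 required, 6,364,865 in favor — approved.
Class III: 3/4 of 6617451 = 4963088.25, rounded up to 4963089; 4,963,089 required, 4,965,055 in favor — approved.

Not approved — the Class I shares did not give the required vote.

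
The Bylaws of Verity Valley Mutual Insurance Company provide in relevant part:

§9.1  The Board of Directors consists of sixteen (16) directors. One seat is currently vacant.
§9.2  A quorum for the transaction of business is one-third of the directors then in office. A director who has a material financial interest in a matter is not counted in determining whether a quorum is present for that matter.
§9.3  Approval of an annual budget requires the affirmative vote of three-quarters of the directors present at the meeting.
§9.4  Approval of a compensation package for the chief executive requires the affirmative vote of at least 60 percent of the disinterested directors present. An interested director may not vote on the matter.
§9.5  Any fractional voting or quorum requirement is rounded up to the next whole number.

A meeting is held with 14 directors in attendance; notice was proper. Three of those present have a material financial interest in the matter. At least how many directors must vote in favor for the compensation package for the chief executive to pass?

The compensation package for the chief executive requires three-fifths of the disinterested directors present (14 − 3 = 11).
3/5 of 11 = 6.60, rounded up to 7.

7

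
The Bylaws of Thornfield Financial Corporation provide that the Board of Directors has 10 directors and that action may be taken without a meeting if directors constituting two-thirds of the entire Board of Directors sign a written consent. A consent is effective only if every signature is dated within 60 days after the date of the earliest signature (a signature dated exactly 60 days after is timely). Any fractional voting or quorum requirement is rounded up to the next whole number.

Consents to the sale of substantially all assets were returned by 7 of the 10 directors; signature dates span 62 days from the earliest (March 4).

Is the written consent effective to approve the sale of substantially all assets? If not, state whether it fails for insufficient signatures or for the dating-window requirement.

Not effective — dating-window requirement not satisfied.

Signatures required: two-thirds of 10 — 2/3 of 10 = 6.67, rounded up to 7, so 7 needed; 7 signed. Sufficient.
Dating window: the latest signature is 62 days after the earliest; the limit is 60 days. Outside the window.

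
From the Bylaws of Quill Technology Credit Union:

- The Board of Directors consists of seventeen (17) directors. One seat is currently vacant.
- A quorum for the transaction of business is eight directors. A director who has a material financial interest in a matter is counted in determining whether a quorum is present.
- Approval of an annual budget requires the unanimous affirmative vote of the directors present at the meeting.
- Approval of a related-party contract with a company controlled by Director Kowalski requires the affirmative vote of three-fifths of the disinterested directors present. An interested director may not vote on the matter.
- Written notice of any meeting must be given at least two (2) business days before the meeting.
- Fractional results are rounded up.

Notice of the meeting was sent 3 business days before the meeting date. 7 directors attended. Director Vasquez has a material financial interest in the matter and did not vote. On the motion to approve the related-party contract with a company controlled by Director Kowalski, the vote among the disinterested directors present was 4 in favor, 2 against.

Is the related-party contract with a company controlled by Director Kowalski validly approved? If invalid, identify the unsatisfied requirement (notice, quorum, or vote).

Invalid — quorum requirement not satisfied.

Notice: 3 business days given; 2 required (3 ≥ 2). Satisfied.
Quorum: 7 present (interested directors count toward quorum); quorum is 8. Not satisfied.
Vote: the related-party contract with a company controlled by Director Kowalski requires three-fifths of the disinterested directors present (7 − 1 = 6). 3/5 of 6 = 3.60, rounded up to 4, so 4 affirmative votes are needed; 4 voted in favor. Satisfied. (Moot — without a quorum no business can be validly transacted.)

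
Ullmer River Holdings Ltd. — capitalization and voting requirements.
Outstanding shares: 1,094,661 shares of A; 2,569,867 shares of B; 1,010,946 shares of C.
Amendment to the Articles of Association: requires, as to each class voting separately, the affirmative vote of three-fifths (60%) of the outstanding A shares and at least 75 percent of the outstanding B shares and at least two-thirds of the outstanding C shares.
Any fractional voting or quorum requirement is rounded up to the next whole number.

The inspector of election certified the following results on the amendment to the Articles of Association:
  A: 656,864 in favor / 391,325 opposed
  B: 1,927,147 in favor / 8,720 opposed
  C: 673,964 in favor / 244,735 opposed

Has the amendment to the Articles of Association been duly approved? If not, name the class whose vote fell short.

A: 3/5 of 1094661 = 656796.60, rounded up to 656797; 656,797 required, 656,864 in favor — approved.
B: 3/4 of 2569867 = 1927400.25, rounded up to 1927401; 1,927,401 required, 1,927,147 in favor — not approved.
C: 2/3 of 1010946 = 673964; 673,964 required, 673,964 in favor — approved.

Not approved — the B shares did not give the required vote.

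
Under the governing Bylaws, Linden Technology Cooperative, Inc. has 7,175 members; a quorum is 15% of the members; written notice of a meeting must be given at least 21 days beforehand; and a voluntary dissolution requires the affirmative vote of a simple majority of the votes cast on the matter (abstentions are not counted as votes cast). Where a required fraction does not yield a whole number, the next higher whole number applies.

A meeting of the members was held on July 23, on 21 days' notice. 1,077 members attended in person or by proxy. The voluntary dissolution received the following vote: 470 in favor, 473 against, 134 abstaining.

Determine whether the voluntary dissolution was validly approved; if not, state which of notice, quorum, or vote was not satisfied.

Invalid — vote requirement not satisfied.

Notice: 21 days given; 21 required. Satisfied.
Quorum: 15% of 7,175 = 1,076.25, rounded up to 1,077; 1,077 present. Satisfied.
Vote: requires a majority of the votes cast (1,077 − 134 abstaining = 943); a majority of 943 is 472, so 472 needed; 470 in favor. Not satisfied.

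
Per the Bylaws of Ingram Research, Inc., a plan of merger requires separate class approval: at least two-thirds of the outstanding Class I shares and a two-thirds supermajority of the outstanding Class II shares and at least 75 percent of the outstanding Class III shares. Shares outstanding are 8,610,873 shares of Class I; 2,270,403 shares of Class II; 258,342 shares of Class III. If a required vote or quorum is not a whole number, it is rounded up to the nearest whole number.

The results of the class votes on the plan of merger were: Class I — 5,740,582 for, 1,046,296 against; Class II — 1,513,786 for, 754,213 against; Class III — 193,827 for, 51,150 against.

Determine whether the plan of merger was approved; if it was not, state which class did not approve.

Approved — every class gave the required vote.

Class I: 2/3 of 8610873 = 5740582; 5,740,582 required, 5,740,582 in favor — approved.
Class II: 2/3 of 2270403 = 1513602; 1,513,602 required, 1,513,786 in favor — approved.
Class III: 3/4 of 258342 = 193756.50, rounded up to 193757; 193,757 required, 193,827 in favor — approved.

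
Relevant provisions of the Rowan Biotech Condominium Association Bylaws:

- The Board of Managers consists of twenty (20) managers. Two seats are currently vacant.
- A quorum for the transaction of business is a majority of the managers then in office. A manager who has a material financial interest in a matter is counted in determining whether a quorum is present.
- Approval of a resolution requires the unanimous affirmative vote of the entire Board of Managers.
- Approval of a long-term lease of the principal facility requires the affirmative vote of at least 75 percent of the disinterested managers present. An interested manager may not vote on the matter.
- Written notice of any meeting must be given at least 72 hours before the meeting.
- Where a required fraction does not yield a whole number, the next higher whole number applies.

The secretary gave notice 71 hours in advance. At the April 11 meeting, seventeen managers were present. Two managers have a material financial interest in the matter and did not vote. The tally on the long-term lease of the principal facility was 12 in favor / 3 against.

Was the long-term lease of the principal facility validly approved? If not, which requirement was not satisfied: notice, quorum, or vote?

Notice: 71 hours given; 72 required (71 < 72). Not satisfied.
Quorum: 17 present (interested managers count toward quorum); quorum is 10. Satisfied.
Vote: the long-term lease of the principal facility requires three-fourths of the disinterested managers present (17 − 2 = 15). 3/4 of 15 = 11.25, rounded up to 12, so 12 affirmative votes are needed; 12 voted in favor. Satisfied.

Invalid — notice requirement not satisfied.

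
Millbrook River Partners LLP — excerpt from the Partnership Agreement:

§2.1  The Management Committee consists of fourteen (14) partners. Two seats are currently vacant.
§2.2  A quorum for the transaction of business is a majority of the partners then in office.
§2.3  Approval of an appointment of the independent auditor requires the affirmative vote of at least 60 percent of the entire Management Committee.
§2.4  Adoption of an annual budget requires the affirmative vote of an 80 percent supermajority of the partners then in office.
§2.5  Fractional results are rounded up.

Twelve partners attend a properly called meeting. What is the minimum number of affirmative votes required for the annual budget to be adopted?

10

The annual budget requires four-fifths of the partners then in office (12).
4/5 of 12 = 9.60, rounded up to 10.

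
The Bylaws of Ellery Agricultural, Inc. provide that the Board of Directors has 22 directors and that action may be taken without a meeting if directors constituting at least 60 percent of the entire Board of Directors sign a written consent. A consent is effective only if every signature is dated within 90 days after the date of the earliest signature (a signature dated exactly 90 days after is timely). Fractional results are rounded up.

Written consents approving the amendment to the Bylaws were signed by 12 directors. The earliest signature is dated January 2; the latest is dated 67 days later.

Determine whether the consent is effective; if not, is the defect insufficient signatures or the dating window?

Not effective — insufficient signatures.

Signatures required: at least 60 percent of 22 — 3/5 of 22 = 13.20, rounded up to 14, so 14 needed; 12 signed. Insufficient.
Dating window: the latest signature is 67 days after the earliest; the limit is 90 days. Within the window.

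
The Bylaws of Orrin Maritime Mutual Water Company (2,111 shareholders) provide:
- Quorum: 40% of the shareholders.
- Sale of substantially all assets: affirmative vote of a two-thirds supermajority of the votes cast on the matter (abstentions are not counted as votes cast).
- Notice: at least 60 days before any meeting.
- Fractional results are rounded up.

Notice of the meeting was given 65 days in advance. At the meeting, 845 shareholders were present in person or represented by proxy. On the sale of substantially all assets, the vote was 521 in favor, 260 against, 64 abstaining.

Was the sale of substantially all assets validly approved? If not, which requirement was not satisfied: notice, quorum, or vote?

Valid — all requirements satisfied.

Notice: 65 days given; 60 required. Satisfied.
Quorum: 40% of 2,111 = 844.40, rounded up to 845; 845 present. Satisfied.
Vote: requires two-thirds of the votes cast (845 − 64 abstaining = 781); 2/3 of 781 = 520.67, rounded up to 521, so 521 needed; 521 in favor. Satisfied.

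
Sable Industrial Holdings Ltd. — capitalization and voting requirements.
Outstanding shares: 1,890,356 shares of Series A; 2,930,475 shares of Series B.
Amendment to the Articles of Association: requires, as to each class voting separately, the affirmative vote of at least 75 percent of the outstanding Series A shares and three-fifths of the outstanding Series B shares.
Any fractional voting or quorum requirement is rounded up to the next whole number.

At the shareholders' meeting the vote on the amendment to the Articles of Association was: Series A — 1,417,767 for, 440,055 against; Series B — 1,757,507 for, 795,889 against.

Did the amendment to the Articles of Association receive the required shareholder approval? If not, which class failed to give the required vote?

Series A: 3/4 of 1890356 = 1417767; 1,417,767 required, 1,417,767 in favor — approved.
Series B: 3/5 of 2930475 = 1758285; 1,758,285 required, 1,757,507 in favor — not approved.

Not approved — the Series B shares did not give the required vote.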